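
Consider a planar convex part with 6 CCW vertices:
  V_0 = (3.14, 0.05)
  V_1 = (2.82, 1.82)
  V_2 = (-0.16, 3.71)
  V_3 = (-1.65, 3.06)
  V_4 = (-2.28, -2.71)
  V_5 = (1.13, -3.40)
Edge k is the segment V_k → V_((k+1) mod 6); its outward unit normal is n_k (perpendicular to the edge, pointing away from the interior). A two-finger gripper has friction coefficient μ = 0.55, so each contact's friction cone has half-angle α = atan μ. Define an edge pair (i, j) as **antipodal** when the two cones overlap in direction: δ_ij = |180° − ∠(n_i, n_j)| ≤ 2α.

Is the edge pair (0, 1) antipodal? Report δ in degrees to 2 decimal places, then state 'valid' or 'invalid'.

α = atan 0.55 = 28.81°;  2α = 57.62°
edge 0: e_0 = (-0.32, +1.77);  n_0 = (+0.9840, +0.1779)
edge 1: e_1 = (-2.98, +1.89);  n_1 = (+0.5356, +0.8445)
∠(n_0, n_1) = 47.37°
δ = |180° − 47.37°| = 132.63°
132.63° > 2α = 57.62°  →  invalid

δ = 132.63°, invalid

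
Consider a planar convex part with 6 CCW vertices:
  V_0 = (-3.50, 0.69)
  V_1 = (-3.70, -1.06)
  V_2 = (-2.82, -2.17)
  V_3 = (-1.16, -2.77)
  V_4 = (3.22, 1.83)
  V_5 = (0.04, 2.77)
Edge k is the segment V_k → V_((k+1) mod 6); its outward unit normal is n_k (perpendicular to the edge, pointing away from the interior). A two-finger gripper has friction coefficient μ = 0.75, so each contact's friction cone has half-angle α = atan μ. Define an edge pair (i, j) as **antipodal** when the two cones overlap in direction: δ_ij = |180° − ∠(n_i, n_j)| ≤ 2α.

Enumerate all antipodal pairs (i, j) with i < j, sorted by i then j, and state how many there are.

count = 6; pairs: (0,3), (1,4), (2,4), (2,5), (3,4), (3,5)

α = atan 0.75 = 36.87°;  2α = 73.74°
n_0 = (-0.9935, +0.1135)
n_1 = (-0.7836, -0.6212)
n_2 = (-0.3399, -0.9405)
n_3 = (+0.7242, -0.6896)
n_4 = (+0.2835, +0.9590)
n_5 = (-0.5066, +0.8622)
  (0,1): δ = 135.07°  ·
  (0,2): δ = 103.35°  ·
  (0,3): δ = 37.08°  ✓
  (0,4): δ = 80.05°  ·
  (0,5): δ = 126.96°  ·
  (1,2): δ = 148.28°  ·
  (1,3): δ = 82.00°  ·
  (1,4): δ = 35.13°  ✓
  (1,5): δ = 82.03°  ·
  (2,3): δ = 113.72°  ·
  (2,4): δ = 3.40°  ✓
  (2,5): δ = 50.31°  ✓
  (3,4): δ = 62.87°  ✓
  (3,5): δ = 15.97°  ✓
  (4,5): δ = 133.10°  ·
antipodal pairs: 6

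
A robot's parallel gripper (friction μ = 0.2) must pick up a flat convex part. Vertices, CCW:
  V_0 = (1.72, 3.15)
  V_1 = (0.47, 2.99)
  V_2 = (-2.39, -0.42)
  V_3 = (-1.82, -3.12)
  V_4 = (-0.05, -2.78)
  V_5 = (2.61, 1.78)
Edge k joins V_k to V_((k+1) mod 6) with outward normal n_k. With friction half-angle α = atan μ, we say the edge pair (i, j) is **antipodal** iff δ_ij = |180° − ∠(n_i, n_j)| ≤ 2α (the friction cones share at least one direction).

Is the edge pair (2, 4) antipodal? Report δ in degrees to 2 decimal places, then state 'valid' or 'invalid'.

δ = 42.18°, invalid

α = atan 0.2 = 11.31°;  2α = 22.62°
edge 2: e_2 = (+0.57, -2.70);  n_2 = (-0.9784, -0.2066)
edge 4: e_4 = (+2.66, +4.56);  n_4 = (+0.8638, -0.5039)
∠(n_2, n_4) = 137.82°
δ = |180° − 137.82°| = 42.18°
42.18° > 2α = 22.62°  →  invalid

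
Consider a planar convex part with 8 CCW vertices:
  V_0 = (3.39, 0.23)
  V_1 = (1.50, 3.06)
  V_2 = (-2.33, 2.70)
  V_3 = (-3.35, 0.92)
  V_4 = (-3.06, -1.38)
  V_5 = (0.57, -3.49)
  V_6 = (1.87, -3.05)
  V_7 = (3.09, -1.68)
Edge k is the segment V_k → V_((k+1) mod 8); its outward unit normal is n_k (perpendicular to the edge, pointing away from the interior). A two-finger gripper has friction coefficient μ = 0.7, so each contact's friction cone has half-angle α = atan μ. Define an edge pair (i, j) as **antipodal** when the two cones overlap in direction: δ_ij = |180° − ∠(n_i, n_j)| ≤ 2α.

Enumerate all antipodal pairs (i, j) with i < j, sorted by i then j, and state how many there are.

α = atan 0.7 = 34.99°;  2α = 69.98°
n_0 = (+0.8316, +0.5554)
n_1 = (-0.0936, +0.9956)
n_2 = (-0.8676, +0.4972)
n_3 = (-0.9921, -0.1251)
n_4 = (-0.5025, -0.8646)
n_5 = (+0.3206, -0.9472)
n_6 = (+0.7468, -0.6650)
n_7 = (+0.9879, -0.1552)
  (0,1): δ = 118.37°  ·
  (0,2): δ = 63.55°  ✓
  (0,3): δ = 26.55°  ✓
  (0,4): δ = 26.10°  ✓
  (0,5): δ = 74.96°  ·
  (0,6): δ = 104.58°  ·
  (0,7): δ = 137.34°  ·
  (1,2): δ = 125.18°  ·
  (1,3): δ = 88.18°  ·
  (1,4): δ = 35.54°  ✓
  (1,5): δ = 13.33°  ✓
  (1,6): δ = 42.94°  ✓
  (1,7): δ = 75.70°  ·
  (2,3): δ = 143.00°  ·
  (2,4): δ = 90.35°  ·
  (2,5): δ = 41.49°  ✓
  (2,6): δ = 11.87°  ✓
  (2,7): δ = 20.89°  ✓
  (3,4): δ = 127.35°  ·
  (3,5): δ = 78.49°  ·
  (3,6): δ = 48.87°  ✓
  (3,7): δ = 16.11°  ✓
  (4,5): δ = 131.13°  ·
  (4,6): δ = 101.52°  ·
  (4,7): δ = 68.76°  ✓
  (5,6): δ = 150.38°  ·
  (5,7): δ = 117.63°  ·
  (6,7): δ = 147.24°  ·
antipodal pairs: 12

count = 12; pairs: (0,2), (0,3), (0,4), (1,4), (1,5), (1,6), (2,5), (2,6), (2,7), (3,6), (3,7), (4,7)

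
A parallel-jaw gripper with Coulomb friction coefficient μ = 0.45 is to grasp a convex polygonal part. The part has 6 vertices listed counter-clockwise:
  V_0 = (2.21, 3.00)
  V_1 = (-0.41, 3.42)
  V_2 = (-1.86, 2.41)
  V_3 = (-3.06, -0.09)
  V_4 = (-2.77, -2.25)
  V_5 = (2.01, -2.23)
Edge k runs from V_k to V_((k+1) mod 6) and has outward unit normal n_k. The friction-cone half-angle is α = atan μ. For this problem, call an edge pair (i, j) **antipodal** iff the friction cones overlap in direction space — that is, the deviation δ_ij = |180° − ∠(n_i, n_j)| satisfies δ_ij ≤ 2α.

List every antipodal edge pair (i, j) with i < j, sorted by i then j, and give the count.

count = 4; pairs: (0,4), (1,4), (2,5), (3,5)

α = atan 0.45 = 24.23°;  2α = 48.46°
n_0 = (+0.1583, +0.9874)
n_1 = (-0.5716, +0.8206)
n_2 = (-0.9015, +0.4327)
n_3 = (-0.9911, -0.1331)
n_4 = (+0.0042, -1.0000)
n_5 = (+0.9993, -0.0382)
  (0,1): δ = 136.03°  ·
  (0,2): δ = 106.53°  ·
  (0,3): δ = 73.25°  ·
  (0,4): δ = 9.35°  ✓
  (0,5): δ = 96.92°  ·
  (1,2): δ = 150.50°  ·
  (1,3): δ = 117.21°  ·
  (1,4): δ = 34.62°  ✓
  (1,5): δ = 52.95°  ·
  (2,3): δ = 146.71°  ·
  (2,4): δ = 64.12°  ·
  (2,5): δ = 23.45°  ✓
  (3,4): δ = 97.41°  ·
  (3,5): δ = 9.84°  ✓
  (4,5): δ = 92.43°  ·
antipodal pairs: 4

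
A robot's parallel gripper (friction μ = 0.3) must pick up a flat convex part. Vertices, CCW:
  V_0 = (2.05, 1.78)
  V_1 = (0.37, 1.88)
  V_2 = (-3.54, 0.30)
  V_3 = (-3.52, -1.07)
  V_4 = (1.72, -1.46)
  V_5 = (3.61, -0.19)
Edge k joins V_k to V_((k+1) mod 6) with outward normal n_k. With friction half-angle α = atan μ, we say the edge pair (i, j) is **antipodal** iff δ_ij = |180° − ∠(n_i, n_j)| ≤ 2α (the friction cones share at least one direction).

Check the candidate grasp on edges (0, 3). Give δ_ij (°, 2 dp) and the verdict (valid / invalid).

α = atan 0.3 = 16.70°;  2α = 33.40°
edge 0: e_0 = (-1.68, +0.10);  n_0 = (+0.0594, +0.9982)
edge 3: e_3 = (+5.24, -0.39);  n_3 = (-0.0742, -0.9972)
∠(n_0, n_3) = 179.15°
δ = |180° − 179.15°| = 0.85°
0.85° ≤ 2α = 33.40°  →  valid

δ = 0.85°, valid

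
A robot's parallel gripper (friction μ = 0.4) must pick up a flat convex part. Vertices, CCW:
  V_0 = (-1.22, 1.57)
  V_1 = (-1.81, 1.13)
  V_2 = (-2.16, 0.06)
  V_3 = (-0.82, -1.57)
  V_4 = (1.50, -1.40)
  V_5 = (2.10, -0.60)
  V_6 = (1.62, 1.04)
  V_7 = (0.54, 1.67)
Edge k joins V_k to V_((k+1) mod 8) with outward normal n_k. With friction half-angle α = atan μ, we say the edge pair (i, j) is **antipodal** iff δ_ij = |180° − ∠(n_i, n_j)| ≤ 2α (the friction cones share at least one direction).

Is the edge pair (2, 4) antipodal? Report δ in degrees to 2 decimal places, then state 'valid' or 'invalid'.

α = atan 0.4 = 21.80°;  2α = 43.60°
edge 2: e_2 = (+1.34, -1.63);  n_2 = (-0.7725, -0.6350)
edge 4: e_4 = (+0.60, +0.80);  n_4 = (+0.8000, -0.6000)
∠(n_2, n_4) = 103.71°
δ = |180° − 103.71°| = 76.29°
76.29° > 2α = 43.60°  →  invalid

δ = 76.29°, invalid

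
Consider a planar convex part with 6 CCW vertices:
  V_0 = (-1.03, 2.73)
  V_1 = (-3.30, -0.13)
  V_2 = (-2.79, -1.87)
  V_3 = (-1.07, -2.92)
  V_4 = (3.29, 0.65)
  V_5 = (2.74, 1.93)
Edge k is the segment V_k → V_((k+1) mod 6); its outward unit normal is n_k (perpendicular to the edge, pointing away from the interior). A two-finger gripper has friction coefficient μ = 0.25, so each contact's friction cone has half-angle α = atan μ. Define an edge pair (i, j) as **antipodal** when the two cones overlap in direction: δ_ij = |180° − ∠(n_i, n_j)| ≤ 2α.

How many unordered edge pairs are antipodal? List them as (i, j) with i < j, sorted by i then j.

α = atan 0.25 = 14.04°;  2α = 28.07°
n_0 = (-0.7833, +0.6217)
n_1 = (-0.9596, -0.2813)
n_2 = (-0.5210, -0.8535)
n_3 = (+0.6335, -0.7737)
n_4 = (+0.9188, +0.3948)
n_5 = (+0.2076, +0.9782)
  (0,1): δ = 125.22°  ·
  (0,2): δ = 82.96°  ·
  (0,3): δ = 12.25°  ✓
  (0,4): δ = 61.69°  ·
  (0,5): δ = 116.46°  ·
  (1,2): δ = 137.74°  ·
  (1,3): δ = 67.03°  ·
  (1,4): δ = 6.92°  ✓
  (1,5): δ = 61.68°  ·
  (2,3): δ = 109.29°  ·
  (2,4): δ = 35.34°  ·
  (2,5): δ = 19.42°  ✓
  (3,4): δ = 106.06°  ·
  (3,5): δ = 51.29°  ·
  (4,5): δ = 125.23°  ·
antipodal pairs: 3

count = 3; pairs: (0,3), (1,4), (2,5)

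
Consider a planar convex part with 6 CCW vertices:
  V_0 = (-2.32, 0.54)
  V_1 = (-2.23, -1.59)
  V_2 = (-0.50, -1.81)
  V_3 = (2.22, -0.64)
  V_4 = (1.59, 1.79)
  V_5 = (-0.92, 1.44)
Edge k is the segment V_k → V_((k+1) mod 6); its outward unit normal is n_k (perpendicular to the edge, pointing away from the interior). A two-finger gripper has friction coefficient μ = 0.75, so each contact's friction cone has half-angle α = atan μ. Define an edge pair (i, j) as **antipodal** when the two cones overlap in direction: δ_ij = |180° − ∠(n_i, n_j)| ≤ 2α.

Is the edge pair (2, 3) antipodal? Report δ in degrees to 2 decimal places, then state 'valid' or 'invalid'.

α = atan 0.75 = 36.87°;  2α = 73.74°
edge 2: e_2 = (+2.72, +1.17);  n_2 = (+0.3951, -0.9186)
edge 3: e_3 = (-0.63, +2.43);  n_3 = (+0.9680, +0.2510)
∠(n_2, n_3) = 81.26°
δ = |180° − 81.26°| = 98.74°
98.74° > 2α = 73.74°  →  invalid

δ = 98.74°, invalid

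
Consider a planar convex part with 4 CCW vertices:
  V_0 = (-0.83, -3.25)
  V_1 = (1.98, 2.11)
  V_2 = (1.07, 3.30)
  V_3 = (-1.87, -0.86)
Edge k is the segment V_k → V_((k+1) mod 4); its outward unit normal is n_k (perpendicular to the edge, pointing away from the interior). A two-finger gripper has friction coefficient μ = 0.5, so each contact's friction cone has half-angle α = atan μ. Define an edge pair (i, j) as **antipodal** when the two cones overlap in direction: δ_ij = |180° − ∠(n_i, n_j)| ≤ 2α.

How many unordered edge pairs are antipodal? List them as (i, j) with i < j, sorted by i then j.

count = 3; pairs: (0,2), (0,3), (1,3)

α = atan 0.5 = 26.57°;  2α = 53.13°
n_0 = (+0.8857, -0.4643)
n_1 = (+0.7944, +0.6075)
n_2 = (-0.8166, +0.5771)
n_3 = (-0.9169, -0.3990)
  (0,1): δ = 114.93°  ·
  (0,2): δ = 7.58°  ✓
  (0,3): δ = 51.18°  ✓
  (1,2): δ = 72.66°  ·
  (1,3): δ = 13.89°  ✓
  (2,3): δ = 121.23°  ·
antipodal pairs: 3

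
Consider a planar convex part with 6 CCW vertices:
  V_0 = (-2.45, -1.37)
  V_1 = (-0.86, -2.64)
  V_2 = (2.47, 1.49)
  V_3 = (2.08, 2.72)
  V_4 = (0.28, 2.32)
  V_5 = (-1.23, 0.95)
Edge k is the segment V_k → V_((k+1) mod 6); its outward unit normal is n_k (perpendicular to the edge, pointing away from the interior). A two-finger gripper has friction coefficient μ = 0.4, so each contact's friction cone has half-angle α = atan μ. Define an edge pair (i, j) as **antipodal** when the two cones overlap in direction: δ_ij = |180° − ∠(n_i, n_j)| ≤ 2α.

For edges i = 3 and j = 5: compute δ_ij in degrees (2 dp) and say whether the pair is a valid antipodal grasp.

δ = 130.27°, invalid

α = atan 0.4 = 21.80°;  2α = 43.60°
edge 3: e_3 = (-1.80, -0.40);  n_3 = (-0.2169, +0.9762)
edge 5: e_5 = (-1.22, -2.32);  n_5 = (-0.8851, +0.4654)
∠(n_3, n_5) = 49.73°
δ = |180° − 49.73°| = 130.27°
130.27° > 2α = 43.60°  →  invalid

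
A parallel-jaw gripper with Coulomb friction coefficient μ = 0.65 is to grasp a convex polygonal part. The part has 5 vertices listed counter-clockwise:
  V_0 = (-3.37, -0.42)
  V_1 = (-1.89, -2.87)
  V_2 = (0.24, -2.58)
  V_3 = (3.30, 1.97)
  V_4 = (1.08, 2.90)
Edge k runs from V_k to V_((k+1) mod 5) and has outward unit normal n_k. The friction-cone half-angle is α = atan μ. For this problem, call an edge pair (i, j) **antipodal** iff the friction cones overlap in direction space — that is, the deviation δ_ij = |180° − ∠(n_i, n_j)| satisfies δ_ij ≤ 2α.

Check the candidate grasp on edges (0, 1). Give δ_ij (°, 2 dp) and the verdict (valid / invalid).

α = atan 0.65 = 33.02°;  2α = 66.05°
edge 0: e_0 = (+1.48, -2.45);  n_0 = (-0.8559, -0.5171)
edge 1: e_1 = (+2.13, +0.29);  n_1 = (+0.1349, -0.9909)
∠(n_0, n_1) = 66.62°
δ = |180° − 66.62°| = 113.38°
113.38° > 2α = 66.05°  →  invalid

δ = 113.38°, invalid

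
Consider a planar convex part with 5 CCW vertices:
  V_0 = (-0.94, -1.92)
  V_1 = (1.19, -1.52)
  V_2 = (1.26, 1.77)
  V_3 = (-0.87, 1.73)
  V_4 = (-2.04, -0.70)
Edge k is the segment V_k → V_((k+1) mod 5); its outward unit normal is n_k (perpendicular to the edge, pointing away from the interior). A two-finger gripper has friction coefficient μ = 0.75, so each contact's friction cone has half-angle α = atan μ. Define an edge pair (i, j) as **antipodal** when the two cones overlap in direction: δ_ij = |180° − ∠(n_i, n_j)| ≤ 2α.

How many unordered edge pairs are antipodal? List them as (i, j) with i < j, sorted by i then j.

α = atan 0.75 = 36.87°;  2α = 73.74°
n_0 = (+0.1846, -0.9828)
n_1 = (+0.9998, -0.0213)
n_2 = (-0.0188, +0.9998)
n_3 = (-0.9010, +0.4338)
n_4 = (-0.7427, -0.6696)
  (0,1): δ = 101.85°  ·
  (0,2): δ = 9.56°  ✓
  (0,3): δ = 53.65°  ✓
  (0,4): δ = 121.40°  ·
  (1,2): δ = 87.71°  ·
  (1,3): δ = 24.49°  ✓
  (1,4): δ = 43.26°  ✓
  (2,3): δ = 116.79°  ·
  (2,4): δ = 49.04°  ✓
  (3,4): δ = 112.25°  ·
antipodal pairs: 5

count = 5; pairs: (0,2), (0,3), (1,3), (1,4), (2,4)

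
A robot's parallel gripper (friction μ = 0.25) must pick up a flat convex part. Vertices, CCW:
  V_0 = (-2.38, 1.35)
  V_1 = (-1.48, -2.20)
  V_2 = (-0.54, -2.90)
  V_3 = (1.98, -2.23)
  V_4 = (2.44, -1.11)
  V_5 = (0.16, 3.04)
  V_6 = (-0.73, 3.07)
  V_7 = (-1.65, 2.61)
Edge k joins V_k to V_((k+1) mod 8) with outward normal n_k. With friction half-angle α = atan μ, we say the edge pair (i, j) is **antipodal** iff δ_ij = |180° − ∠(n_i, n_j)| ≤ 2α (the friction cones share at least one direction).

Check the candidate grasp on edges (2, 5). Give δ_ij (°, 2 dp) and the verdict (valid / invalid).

α = atan 0.25 = 14.04°;  2α = 28.07°
edge 2: e_2 = (+2.52, +0.67);  n_2 = (+0.2569, -0.9664)
edge 5: e_5 = (-0.89, +0.03);  n_5 = (+0.0337, +0.9994)
∠(n_2, n_5) = 163.18°
δ = |180° − 163.18°| = 16.82°
16.82° ≤ 2α = 28.07°  →  valid

δ = 16.82°, valid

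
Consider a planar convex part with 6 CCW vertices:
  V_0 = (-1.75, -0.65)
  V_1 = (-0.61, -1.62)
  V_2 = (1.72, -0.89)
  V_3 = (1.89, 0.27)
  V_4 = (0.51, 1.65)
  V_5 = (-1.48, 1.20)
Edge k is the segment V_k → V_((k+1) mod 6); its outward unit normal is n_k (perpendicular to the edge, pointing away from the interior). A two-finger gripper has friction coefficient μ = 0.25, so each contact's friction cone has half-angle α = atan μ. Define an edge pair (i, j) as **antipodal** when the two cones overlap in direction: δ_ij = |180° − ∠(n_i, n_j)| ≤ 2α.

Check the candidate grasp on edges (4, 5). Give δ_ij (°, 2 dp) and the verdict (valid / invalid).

α = atan 0.25 = 14.04°;  2α = 28.07°
edge 4: e_4 = (-1.99, -0.45);  n_4 = (-0.2206, +0.9754)
edge 5: e_5 = (-0.27, -1.85);  n_5 = (-0.9895, +0.1444)
∠(n_4, n_5) = 68.95°
δ = |180° − 68.95°| = 111.05°
111.05° > 2α = 28.07°  →  invalid

δ = 111.05°, invalid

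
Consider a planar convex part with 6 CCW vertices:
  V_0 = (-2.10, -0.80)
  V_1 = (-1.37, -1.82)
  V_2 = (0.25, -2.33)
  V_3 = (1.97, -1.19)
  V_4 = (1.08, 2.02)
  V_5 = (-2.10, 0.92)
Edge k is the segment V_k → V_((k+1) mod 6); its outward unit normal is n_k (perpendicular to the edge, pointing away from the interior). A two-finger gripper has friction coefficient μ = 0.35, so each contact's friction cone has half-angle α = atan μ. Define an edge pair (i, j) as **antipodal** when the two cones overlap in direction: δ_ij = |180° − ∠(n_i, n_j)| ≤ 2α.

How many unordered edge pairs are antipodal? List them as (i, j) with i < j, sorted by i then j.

α = atan 0.35 = 19.29°;  2α = 38.58°
n_0 = (-0.8132, -0.5820)
n_1 = (-0.3003, -0.9538)
n_2 = (+0.5525, -0.8335)
n_3 = (+0.9636, +0.2672)
n_4 = (-0.3269, +0.9451)
n_5 = (-1.0000, -0.0000)
  (0,1): δ = 143.07°  ·
  (0,2): δ = 92.05°  ·
  (0,3): δ = 20.09°  ✓
  (0,4): δ = 73.49°  ·
  (0,5): δ = 144.41°  ·
  (1,2): δ = 128.99°  ·
  (1,3): δ = 57.03°  ·
  (1,4): δ = 36.56°  ✓
  (1,5): δ = 107.47°  ·
  (2,3): δ = 108.04°  ·
  (2,4): δ = 14.45°  ✓
  (2,5): δ = 56.46°  ·
  (3,4): δ = 86.42°  ·
  (3,5): δ = 15.50°  ✓
  (4,5): δ = 109.08°  ·
antipodal pairs: 4

count = 4; pairs: (0,3), (1,4), (2,4), (3,5)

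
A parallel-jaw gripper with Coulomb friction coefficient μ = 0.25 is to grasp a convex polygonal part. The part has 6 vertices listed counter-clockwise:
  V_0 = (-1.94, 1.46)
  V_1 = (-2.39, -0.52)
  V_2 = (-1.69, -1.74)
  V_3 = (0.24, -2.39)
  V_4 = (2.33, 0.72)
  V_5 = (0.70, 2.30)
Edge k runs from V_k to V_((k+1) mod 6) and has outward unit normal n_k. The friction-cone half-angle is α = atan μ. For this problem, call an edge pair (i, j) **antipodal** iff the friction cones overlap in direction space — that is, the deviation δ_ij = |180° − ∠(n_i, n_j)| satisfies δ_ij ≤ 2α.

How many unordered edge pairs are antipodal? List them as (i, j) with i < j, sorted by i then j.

count = 3; pairs: (0,3), (1,4), (2,4)

α = atan 0.25 = 14.04°;  2α = 28.07°
n_0 = (-0.9751, +0.2216)
n_1 = (-0.8674, -0.4977)
n_2 = (-0.3192, -0.9477)
n_3 = (+0.8300, -0.5578)
n_4 = (+0.6960, +0.7180)
n_5 = (-0.3032, +0.9529)
  (0,1): δ = 137.35°  ·
  (0,2): δ = 95.81°  ·
  (0,3): δ = 21.10°  ✓
  (0,4): δ = 58.70°  ·
  (0,5): δ = 120.45°  ·
  (1,2): δ = 138.46°  ·
  (1,3): δ = 63.75°  ·
  (1,4): δ = 16.05°  ✓
  (1,5): δ = 77.80°  ·
  (2,3): δ = 105.29°  ·
  (2,4): δ = 25.49°  ✓
  (2,5): δ = 36.26°  ·
  (3,4): δ = 100.21°  ·
  (3,5): δ = 38.45°  ·
  (4,5): δ = 118.24°  ·
antipodal pairs: 3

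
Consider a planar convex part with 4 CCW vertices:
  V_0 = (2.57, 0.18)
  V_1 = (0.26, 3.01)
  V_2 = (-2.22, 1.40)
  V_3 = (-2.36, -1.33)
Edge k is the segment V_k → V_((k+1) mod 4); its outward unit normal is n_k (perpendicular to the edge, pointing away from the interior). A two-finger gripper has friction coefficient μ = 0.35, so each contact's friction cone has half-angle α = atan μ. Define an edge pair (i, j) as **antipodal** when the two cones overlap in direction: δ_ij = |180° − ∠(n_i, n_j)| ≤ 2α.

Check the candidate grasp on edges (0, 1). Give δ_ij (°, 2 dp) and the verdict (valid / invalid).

α = atan 0.35 = 19.29°;  2α = 38.58°
edge 0: e_0 = (-2.31, +2.83);  n_0 = (+0.7747, +0.6323)
edge 1: e_1 = (-2.48, -1.61);  n_1 = (-0.5445, +0.8388)
∠(n_0, n_1) = 83.77°
δ = |180° − 83.77°| = 96.23°
96.23° > 2α = 38.58°  →  invalid

δ = 96.23°, invalid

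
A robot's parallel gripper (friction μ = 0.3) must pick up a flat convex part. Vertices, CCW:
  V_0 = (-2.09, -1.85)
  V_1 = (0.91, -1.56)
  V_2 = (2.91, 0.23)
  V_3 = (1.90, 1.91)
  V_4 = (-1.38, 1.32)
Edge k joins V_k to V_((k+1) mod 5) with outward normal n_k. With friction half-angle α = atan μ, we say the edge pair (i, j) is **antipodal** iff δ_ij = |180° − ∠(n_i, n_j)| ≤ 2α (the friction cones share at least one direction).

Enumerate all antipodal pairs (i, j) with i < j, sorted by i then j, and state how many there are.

α = atan 0.3 = 16.70°;  2α = 33.40°
n_0 = (+0.0962, -0.9954)
n_1 = (+0.6669, -0.7451)
n_2 = (+0.8570, +0.5152)
n_3 = (-0.1770, +0.9842)
n_4 = (-0.9758, +0.2186)
  (0,1): δ = 143.69°  ·
  (0,2): δ = 64.51°  ·
  (0,3): δ = 4.68°  ✓
  (0,4): δ = 71.85°  ·
  (1,2): δ = 100.81°  ·
  (1,3): δ = 31.63°  ✓
  (1,4): δ = 35.55°  ·
  (2,3): δ = 110.82°  ·
  (2,4): δ = 43.64°  ·
  (3,4): δ = 112.82°  ·
antipodal pairs: 2

count = 2; pairs: (0,3), (1,3)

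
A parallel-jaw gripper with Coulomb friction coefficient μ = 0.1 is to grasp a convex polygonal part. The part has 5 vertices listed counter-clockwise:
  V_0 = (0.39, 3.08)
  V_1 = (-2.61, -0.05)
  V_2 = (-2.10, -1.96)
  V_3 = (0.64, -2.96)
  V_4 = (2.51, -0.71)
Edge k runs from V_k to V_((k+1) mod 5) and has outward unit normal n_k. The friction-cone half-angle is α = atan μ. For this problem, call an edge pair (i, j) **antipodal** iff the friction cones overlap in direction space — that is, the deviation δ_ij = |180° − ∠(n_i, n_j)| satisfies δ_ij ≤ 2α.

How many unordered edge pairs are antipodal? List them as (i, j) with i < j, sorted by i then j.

count = 1; pairs: (0,3)

α = atan 0.1 = 5.71°;  2α = 11.42°
n_0 = (-0.7219, +0.6920)
n_1 = (-0.9662, -0.2580)
n_2 = (-0.3428, -0.9394)
n_3 = (+0.7691, -0.6392)
n_4 = (+0.8727, +0.4882)
  (0,1): δ = 121.26°  ·
  (0,2): δ = 66.27°  ·
  (0,3): δ = 4.05°  ✓
  (0,4): δ = 73.01°  ·
  (1,2): δ = 125.00°  ·
  (1,3): δ = 54.68°  ·
  (1,4): δ = 14.27°  ·
  (2,3): δ = 109.68°  ·
  (2,4): δ = 40.73°  ·
  (3,4): δ = 111.05°  ·
antipodal pairs: 1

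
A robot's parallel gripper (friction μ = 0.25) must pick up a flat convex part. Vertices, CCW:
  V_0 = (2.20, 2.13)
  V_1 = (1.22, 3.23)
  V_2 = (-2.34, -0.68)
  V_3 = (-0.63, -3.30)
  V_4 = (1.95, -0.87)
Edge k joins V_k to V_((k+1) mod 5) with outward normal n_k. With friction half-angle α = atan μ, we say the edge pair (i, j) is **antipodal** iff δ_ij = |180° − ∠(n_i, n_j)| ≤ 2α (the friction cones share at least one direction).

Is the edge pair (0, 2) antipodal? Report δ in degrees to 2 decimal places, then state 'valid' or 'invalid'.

α = atan 0.25 = 14.04°;  2α = 28.07°
edge 0: e_0 = (-0.98, +1.10);  n_0 = (+0.7467, +0.6652)
edge 2: e_2 = (+1.71, -2.62);  n_2 = (-0.8374, -0.5466)
∠(n_0, n_2) = 171.43°
δ = |180° − 171.43°| = 8.57°
8.57° ≤ 2α = 28.07°  →  valid

δ = 8.57°, valid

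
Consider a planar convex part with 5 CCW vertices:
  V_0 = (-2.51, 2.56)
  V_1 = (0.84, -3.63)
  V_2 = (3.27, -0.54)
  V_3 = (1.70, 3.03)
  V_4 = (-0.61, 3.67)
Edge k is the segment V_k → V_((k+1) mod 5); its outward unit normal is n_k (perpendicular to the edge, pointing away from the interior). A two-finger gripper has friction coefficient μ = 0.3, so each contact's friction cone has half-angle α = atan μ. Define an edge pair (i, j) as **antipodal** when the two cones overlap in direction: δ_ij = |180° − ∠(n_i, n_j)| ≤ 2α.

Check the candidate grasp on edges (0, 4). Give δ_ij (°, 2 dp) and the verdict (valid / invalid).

α = atan 0.3 = 16.70°;  2α = 33.40°
edge 0: e_0 = (+3.35, -6.19);  n_0 = (-0.8795, -0.4760)
edge 4: e_4 = (-1.90, -1.11);  n_4 = (-0.5044, +0.8634)
∠(n_0, n_4) = 88.13°
δ = |180° − 88.13°| = 91.87°
91.87° > 2α = 33.40°  →  invalid

δ = 91.87°, invalid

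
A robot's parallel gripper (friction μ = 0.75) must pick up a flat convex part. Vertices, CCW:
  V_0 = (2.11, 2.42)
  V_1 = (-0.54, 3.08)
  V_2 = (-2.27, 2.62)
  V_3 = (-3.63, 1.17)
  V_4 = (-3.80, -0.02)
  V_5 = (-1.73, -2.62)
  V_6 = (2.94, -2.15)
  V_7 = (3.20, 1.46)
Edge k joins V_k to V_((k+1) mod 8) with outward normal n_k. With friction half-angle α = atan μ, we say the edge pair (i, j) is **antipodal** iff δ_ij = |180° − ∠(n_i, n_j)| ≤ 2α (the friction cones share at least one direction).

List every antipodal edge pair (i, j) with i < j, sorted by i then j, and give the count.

count = 12; pairs: (0,4), (0,5), (1,4), (1,5), (1,6), (2,5), (2,6), (3,6), (3,7), (4,6), (4,7), (5,7)

α = atan 0.75 = 36.87°;  2α = 73.74°
n_0 = (+0.2417, +0.9704)
n_1 = (-0.2570, +0.9664)
n_2 = (-0.7294, +0.6841)
n_3 = (-0.9899, +0.1414)
n_4 = (-0.7823, -0.6229)
n_5 = (+0.1001, -0.9950)
n_6 = (+0.9974, -0.0718)
n_7 = (+0.6609, +0.7504)
  (0,1): δ = 151.12°  ·
  (0,2): δ = 119.18°  ·
  (0,3): δ = 84.14°  ·
  (0,4): δ = 37.49°  ✓
  (0,5): δ = 19.73°  ✓
  (0,6): δ = 99.87°  ·
  (0,7): δ = 152.61°  ·
  (1,2): δ = 148.06°  ·
  (1,3): δ = 113.02°  ·
  (1,4): δ = 66.36°  ✓
  (1,5): δ = 9.14°  ✓
  (1,6): δ = 70.99°  ✓
  (1,7): δ = 123.74°  ·
  (2,3): δ = 144.96°  ·
  (2,4): δ = 98.31°  ·
  (2,5): δ = 41.09°  ✓
  (2,6): δ = 39.05°  ✓
  (2,7): δ = 91.79°  ·
  (3,4): δ = 133.34°  ·
  (3,5): δ = 76.12°  ·
  (3,6): δ = 4.01°  ✓
  (3,7): δ = 56.76°  ✓
  (4,5): δ = 122.78°  ·
  (4,6): δ = 42.64°  ✓
  (4,7): δ = 10.10°  ✓
  (5,6): δ = 99.87°  ·
  (5,7): δ = 47.12°  ✓
  (6,7): δ = 127.25°  ·
antipodal pairs: 12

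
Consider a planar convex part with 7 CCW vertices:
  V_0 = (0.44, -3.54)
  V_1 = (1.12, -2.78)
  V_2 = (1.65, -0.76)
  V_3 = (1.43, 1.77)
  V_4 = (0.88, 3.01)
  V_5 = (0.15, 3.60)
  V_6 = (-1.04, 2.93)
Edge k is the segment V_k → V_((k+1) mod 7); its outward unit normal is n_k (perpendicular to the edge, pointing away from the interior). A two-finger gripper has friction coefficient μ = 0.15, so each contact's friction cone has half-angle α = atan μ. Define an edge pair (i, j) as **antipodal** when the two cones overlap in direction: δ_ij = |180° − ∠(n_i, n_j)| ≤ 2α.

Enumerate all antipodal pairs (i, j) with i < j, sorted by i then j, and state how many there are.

α = atan 0.15 = 8.53°;  2α = 17.06°
n_0 = (+0.7452, -0.6668)
n_1 = (+0.9673, -0.2538)
n_2 = (+0.9962, +0.0866)
n_3 = (+0.9141, +0.4055)
n_4 = (+0.6286, +0.7777)
n_5 = (-0.4906, +0.8714)
n_6 = (-0.9748, -0.2230)
  (0,1): δ = 152.88°  ·
  (0,2): δ = 133.21°  ·
  (0,3): δ = 114.26°  ·
  (0,4): δ = 87.13°  ·
  (0,5): δ = 18.80°  ·
  (0,6): δ = 54.70°  ·
  (1,2): δ = 160.33°  ·
  (1,3): δ = 141.38°  ·
  (1,4): δ = 114.24°  ·
  (1,5): δ = 45.92°  ·
  (1,6): δ = 27.59°  ·
  (2,3): δ = 161.05°  ·
  (2,4): δ = 133.92°  ·
  (2,5): δ = 65.59°  ·
  (2,6): δ = 7.91°  ✓
  (3,4): δ = 152.87°  ·
  (3,5): δ = 84.54°  ·
  (3,6): δ = 11.03°  ✓
  (4,5): δ = 111.67°  ·
  (4,6): δ = 38.17°  ·
  (5,6): δ = 106.50°  ·
antipodal pairs: 2

count = 2; pairs: (2,6), (3,6)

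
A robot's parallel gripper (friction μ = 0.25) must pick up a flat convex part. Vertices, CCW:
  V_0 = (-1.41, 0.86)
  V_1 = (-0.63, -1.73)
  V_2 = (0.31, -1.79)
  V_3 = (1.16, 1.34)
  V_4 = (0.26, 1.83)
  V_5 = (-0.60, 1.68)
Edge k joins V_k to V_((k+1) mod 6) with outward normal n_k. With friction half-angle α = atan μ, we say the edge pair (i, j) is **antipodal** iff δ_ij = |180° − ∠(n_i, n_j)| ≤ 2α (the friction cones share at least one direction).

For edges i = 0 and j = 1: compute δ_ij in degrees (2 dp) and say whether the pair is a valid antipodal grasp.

α = atan 0.25 = 14.04°;  2α = 28.07°
edge 0: e_0 = (+0.78, -2.59);  n_0 = (-0.9575, -0.2884)
edge 1: e_1 = (+0.94, -0.06);  n_1 = (-0.0637, -0.9980)
∠(n_0, n_1) = 69.59°
δ = |180° − 69.59°| = 110.41°
110.41° > 2α = 28.07°  →  invalid

δ = 110.41°, invalid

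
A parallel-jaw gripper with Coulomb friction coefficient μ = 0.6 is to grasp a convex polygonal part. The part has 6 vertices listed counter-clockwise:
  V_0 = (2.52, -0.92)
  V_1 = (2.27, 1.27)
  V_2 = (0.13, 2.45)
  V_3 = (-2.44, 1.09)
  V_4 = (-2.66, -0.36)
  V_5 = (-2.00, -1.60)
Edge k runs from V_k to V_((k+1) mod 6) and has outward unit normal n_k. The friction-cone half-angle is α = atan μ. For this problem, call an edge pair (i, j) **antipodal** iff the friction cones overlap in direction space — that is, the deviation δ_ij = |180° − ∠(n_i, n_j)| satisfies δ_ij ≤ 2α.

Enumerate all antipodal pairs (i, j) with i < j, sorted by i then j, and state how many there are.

α = atan 0.6 = 30.96°;  2α = 61.93°
n_0 = (+0.9935, +0.1134)
n_1 = (+0.4829, +0.8757)
n_2 = (-0.4677, +0.8839)
n_3 = (-0.9887, +0.1500)
n_4 = (-0.8827, -0.4698)
n_5 = (+0.1488, -0.9889)
  (0,1): δ = 125.38°  ·
  (0,2): δ = 68.63°  ·
  (0,3): δ = 15.14°  ✓
  (0,4): δ = 21.51°  ✓
  (0,5): δ = 92.04°  ·
  (1,2): δ = 123.24°  ·
  (1,3): δ = 69.75°  ·
  (1,4): δ = 33.10°  ✓
  (1,5): δ = 37.43°  ✓
  (2,3): δ = 126.51°  ·
  (2,4): δ = 89.86°  ·
  (2,5): δ = 19.33°  ✓
  (3,4): δ = 143.35°  ·
  (3,5): δ = 72.82°  ·
  (4,5): δ = 109.47°  ·
antipodal pairs: 5

count = 5; pairs: (0,3), (0,4), (1,4), (1,5), (2,5)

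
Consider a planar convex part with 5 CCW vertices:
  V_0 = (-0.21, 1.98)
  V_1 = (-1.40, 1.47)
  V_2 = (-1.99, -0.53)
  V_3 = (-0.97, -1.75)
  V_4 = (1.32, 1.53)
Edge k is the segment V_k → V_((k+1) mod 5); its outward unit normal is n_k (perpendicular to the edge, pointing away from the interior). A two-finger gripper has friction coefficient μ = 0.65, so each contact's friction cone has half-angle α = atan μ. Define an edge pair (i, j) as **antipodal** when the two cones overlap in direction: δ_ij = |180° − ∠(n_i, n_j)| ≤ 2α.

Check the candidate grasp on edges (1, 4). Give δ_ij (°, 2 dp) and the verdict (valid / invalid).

α = atan 0.65 = 33.02°;  2α = 66.05°
edge 1: e_1 = (-0.59, -2.00);  n_1 = (-0.9591, +0.2829)
edge 4: e_4 = (-1.53, +0.45);  n_4 = (+0.2822, +0.9594)
∠(n_1, n_4) = 89.95°
δ = |180° − 89.95°| = 90.05°
90.05° > 2α = 66.05°  →  invalid

δ = 90.05°, invalid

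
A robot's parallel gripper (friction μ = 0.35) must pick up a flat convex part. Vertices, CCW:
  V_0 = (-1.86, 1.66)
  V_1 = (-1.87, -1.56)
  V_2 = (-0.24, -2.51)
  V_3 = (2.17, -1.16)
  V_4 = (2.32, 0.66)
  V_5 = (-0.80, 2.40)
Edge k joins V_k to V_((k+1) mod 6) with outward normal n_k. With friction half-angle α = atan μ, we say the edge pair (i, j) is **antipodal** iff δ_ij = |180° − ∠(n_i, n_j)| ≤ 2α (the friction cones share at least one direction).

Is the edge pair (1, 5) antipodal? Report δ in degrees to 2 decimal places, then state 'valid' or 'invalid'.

δ = 65.15°, invalid

α = atan 0.35 = 19.29°;  2α = 38.58°
edge 1: e_1 = (+1.63, -0.95);  n_1 = (-0.5035, -0.8640)
edge 5: e_5 = (-1.06, -0.74);  n_5 = (-0.5724, +0.8200)
∠(n_1, n_5) = 114.85°
δ = |180° − 114.85°| = 65.15°
65.15° > 2α = 38.58°  →  invalid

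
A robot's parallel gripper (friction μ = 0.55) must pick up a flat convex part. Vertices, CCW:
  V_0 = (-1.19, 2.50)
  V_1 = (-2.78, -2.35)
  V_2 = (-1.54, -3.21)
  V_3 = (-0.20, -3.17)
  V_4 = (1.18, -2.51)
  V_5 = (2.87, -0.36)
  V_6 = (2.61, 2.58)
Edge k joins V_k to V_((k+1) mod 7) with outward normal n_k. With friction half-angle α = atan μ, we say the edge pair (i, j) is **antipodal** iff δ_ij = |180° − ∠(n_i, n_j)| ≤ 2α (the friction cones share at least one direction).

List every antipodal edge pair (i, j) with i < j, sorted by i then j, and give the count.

α = atan 0.55 = 28.81°;  2α = 57.62°
n_0 = (-0.9502, +0.3115)
n_1 = (-0.5699, -0.8217)
n_2 = (+0.0298, -0.9996)
n_3 = (+0.4315, -0.9021)
n_4 = (+0.7862, -0.6180)
n_5 = (+0.9961, +0.0881)
n_6 = (-0.0210, +0.9998)
  (0,1): δ = 106.59°  ·
  (0,2): δ = 70.14°  ·
  (0,3): δ = 46.29°  ✓
  (0,4): δ = 20.02°  ✓
  (0,5): δ = 23.20°  ✓
  (0,6): δ = 109.36°  ·
  (1,2): δ = 143.55°  ·
  (1,3): δ = 119.70°  ·
  (1,4): δ = 93.43°  ·
  (1,5): δ = 50.20°  ✓
  (1,6): δ = 35.95°  ✓
  (2,3): δ = 156.15°  ·
  (2,4): δ = 129.88°  ·
  (2,5): δ = 86.66°  ·
  (2,6): δ = 0.50°  ✓
  (3,4): δ = 153.73°  ·
  (3,5): δ = 110.51°  ·
  (3,6): δ = 24.35°  ✓
  (4,5): δ = 136.78°  ·
  (4,6): δ = 50.62°  ✓
  (5,6): δ = 93.85°  ·
antipodal pairs: 8

count = 8; pairs: (0,3), (0,4), (0,5), (1,5), (1,6), (2,6), (3,6), (4,6)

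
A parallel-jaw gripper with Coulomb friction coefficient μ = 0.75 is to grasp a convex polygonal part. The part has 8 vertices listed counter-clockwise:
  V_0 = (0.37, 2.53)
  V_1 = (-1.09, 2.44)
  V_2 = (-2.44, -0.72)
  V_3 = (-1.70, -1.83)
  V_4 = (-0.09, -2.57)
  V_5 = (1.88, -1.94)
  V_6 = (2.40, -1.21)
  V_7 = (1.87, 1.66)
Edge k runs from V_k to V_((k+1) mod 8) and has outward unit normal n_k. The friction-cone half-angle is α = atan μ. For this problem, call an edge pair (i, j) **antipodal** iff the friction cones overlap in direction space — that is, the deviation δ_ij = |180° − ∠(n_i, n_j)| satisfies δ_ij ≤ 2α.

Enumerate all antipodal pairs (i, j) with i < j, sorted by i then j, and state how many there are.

count = 13; pairs: (0,2), (0,3), (0,4), (0,5), (1,4), (1,5), (1,6), (2,5), (2,6), (2,7), (3,6), (3,7), (4,7)

α = atan 0.75 = 36.87°;  2α = 73.74°
n_0 = (-0.0615, +0.9981)
n_1 = (-0.9196, +0.3929)
n_2 = (-0.8321, -0.5547)
n_3 = (-0.4176, -0.9086)
n_4 = (+0.3046, -0.9525)
n_5 = (+0.8145, -0.5802)
n_6 = (+0.9834, +0.1816)
n_7 = (+0.5017, +0.8650)
  (0,1): δ = 116.66°  ·
  (0,2): δ = 59.84°  ✓
  (0,3): δ = 28.21°  ✓
  (0,4): δ = 14.21°  ✓
  (0,5): δ = 51.01°  ✓
  (0,6): δ = 96.94°  ·
  (0,7): δ = 146.36°  ·
  (1,2): δ = 123.18°  ·
  (1,3): δ = 91.55°  ·
  (1,4): δ = 49.13°  ✓
  (1,5): δ = 12.33°  ✓
  (1,6): δ = 33.60°  ✓
  (1,7): δ = 83.02°  ·
  (2,3): δ = 148.37°  ·
  (2,4): δ = 105.96°  ·
  (2,5): δ = 69.15°  ✓
  (2,6): δ = 23.23°  ✓
  (2,7): δ = 26.20°  ✓
  (3,4): δ = 137.58°  ·
  (3,5): δ = 100.78°  ·
  (3,6): δ = 54.85°  ✓
  (3,7): δ = 5.43°  ✓
  (4,5): δ = 143.20°  ·
  (4,6): δ = 97.27°  ·
  (4,7): δ = 47.85°  ✓
  (5,6): δ = 134.07°  ·
  (5,7): δ = 84.65°  ·
  (6,7): δ = 130.58°  ·
antipodal pairs: 13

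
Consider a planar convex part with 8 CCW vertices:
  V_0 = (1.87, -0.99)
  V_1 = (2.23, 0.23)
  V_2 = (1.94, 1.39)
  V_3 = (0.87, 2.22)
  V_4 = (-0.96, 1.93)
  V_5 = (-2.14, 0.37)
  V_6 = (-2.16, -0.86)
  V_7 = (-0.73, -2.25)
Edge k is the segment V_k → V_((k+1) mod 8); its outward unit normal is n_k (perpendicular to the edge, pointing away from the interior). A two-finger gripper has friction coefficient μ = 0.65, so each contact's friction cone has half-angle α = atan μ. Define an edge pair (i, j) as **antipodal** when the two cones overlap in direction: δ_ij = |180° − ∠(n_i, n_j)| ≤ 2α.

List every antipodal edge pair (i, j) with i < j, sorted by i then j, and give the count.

α = atan 0.65 = 33.02°;  2α = 66.05°
n_0 = (+0.9591, -0.2830)
n_1 = (+0.9701, +0.2425)
n_2 = (+0.6129, +0.7901)
n_3 = (-0.1565, +0.9877)
n_4 = (-0.7975, +0.6033)
n_5 = (-0.9999, +0.0163)
n_6 = (-0.6970, -0.7171)
n_7 = (+0.4361, -0.8999)
  (0,1): δ = 149.52°  ·
  (0,2): δ = 111.36°  ·
  (0,3): δ = 64.55°  ✓
  (0,4): δ = 20.66°  ✓
  (0,5): δ = 15.51°  ✓
  (0,6): δ = 62.25°  ✓
  (0,7): δ = 132.30°  ·
  (1,2): δ = 141.84°  ·
  (1,3): δ = 95.03°  ·
  (1,4): δ = 51.14°  ✓
  (1,5): δ = 14.97°  ✓
  (1,6): δ = 31.78°  ✓
  (1,7): δ = 101.82°  ·
  (2,3): δ = 133.19°  ·
  (2,4): δ = 89.30°  ·
  (2,5): δ = 53.13°  ✓
  (2,6): δ = 6.39°  ✓
  (2,7): δ = 63.66°  ✓
  (3,4): δ = 136.11°  ·
  (3,5): δ = 99.94°  ·
  (3,6): δ = 53.19°  ✓
  (3,7): δ = 16.85°  ✓
  (4,5): δ = 143.83°  ·
  (4,6): δ = 97.08°  ·
  (4,7): δ = 27.04°  ✓
  (5,6): δ = 133.26°  ·
  (5,7): δ = 63.21°  ✓
  (6,7): δ = 109.96°  ·
antipodal pairs: 14

count = 14; pairs: (0,3), (0,4), (0,5), (0,6), (1,4), (1,5), (1,6), (2,5), (2,6), (2,7), (3,6), (3,7), (4,7), (5,7)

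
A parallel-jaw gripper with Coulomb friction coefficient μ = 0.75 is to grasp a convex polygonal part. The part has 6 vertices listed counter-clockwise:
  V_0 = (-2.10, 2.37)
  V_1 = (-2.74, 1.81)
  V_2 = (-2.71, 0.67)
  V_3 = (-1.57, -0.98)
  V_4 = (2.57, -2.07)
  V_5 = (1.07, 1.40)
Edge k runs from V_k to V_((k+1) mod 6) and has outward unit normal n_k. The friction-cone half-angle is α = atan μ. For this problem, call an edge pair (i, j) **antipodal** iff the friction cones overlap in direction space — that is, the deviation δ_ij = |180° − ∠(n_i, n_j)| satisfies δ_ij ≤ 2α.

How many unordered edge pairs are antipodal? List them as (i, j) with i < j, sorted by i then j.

count = 8; pairs: (0,3), (0,4), (1,4), (1,5), (2,4), (2,5), (3,4), (3,5)

α = atan 0.75 = 36.87°;  2α = 73.74°
n_0 = (-0.6585, +0.7526)
n_1 = (-0.9997, -0.0263)
n_2 = (-0.8227, -0.5684)
n_3 = (-0.2546, -0.9670)
n_4 = (+0.9179, +0.3968)
n_5 = (+0.2926, +0.9562)
  (0,1): δ = 129.68°  ·
  (0,2): δ = 96.54°  ·
  (0,3): δ = 55.94°  ✓
  (0,4): δ = 72.19°  ✓
  (0,5): δ = 121.80°  ·
  (1,2): δ = 146.87°  ·
  (1,3): δ = 106.26°  ·
  (1,4): δ = 21.87°  ✓
  (1,5): δ = 71.48°  ✓
  (2,3): δ = 139.39°  ·
  (2,4): δ = 11.26°  ✓
  (2,5): δ = 38.35°  ✓
  (3,4): δ = 51.87°  ✓
  (3,5): δ = 2.26°  ✓
  (4,5): δ = 130.39°  ·
antipodal pairs: 8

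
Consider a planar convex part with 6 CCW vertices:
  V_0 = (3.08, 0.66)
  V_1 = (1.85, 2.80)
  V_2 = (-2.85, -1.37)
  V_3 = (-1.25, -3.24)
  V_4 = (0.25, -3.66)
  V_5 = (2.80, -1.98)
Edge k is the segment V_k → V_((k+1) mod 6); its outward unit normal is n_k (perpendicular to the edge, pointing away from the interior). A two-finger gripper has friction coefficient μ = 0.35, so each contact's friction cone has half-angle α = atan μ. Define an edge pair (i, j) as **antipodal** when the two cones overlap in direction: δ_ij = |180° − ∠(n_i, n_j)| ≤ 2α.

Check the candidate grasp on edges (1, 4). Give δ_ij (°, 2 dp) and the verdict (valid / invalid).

α = atan 0.35 = 19.29°;  2α = 38.58°
edge 1: e_1 = (-4.70, -4.17);  n_1 = (-0.6637, +0.7480)
edge 4: e_4 = (+2.55, +1.68);  n_4 = (+0.5502, -0.8351)
∠(n_1, n_4) = 171.80°
δ = |180° − 171.80°| = 8.20°
8.20° ≤ 2α = 38.58°  →  valid

δ = 8.20°, valid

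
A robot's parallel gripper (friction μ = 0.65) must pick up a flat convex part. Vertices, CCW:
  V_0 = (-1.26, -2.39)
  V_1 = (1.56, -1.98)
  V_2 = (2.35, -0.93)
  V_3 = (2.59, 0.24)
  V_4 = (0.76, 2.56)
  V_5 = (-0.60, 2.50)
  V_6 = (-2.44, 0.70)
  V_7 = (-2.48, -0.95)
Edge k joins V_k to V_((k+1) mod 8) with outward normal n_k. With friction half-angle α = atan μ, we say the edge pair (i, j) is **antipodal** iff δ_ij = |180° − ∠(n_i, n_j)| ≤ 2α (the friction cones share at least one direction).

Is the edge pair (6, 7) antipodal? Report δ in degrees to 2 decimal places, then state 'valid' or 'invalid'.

α = atan 0.65 = 33.02°;  2α = 66.05°
edge 6: e_6 = (-0.04, -1.65);  n_6 = (-0.9997, +0.0242)
edge 7: e_7 = (+1.22, -1.44);  n_7 = (-0.7630, -0.6464)
∠(n_6, n_7) = 41.66°
δ = |180° − 41.66°| = 138.34°
138.34° > 2α = 66.05°  →  invalid

δ = 138.34°, invalid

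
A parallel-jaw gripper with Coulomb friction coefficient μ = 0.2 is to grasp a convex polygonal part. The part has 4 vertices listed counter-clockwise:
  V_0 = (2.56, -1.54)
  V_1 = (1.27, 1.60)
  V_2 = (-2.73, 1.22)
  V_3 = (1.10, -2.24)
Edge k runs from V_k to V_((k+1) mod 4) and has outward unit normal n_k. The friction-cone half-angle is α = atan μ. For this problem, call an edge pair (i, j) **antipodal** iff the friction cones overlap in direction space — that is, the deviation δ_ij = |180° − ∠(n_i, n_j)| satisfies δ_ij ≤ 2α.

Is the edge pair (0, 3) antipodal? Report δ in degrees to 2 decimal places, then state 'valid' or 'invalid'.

α = atan 0.2 = 11.31°;  2α = 22.62°
edge 0: e_0 = (-1.29, +3.14);  n_0 = (+0.9250, +0.3800)
edge 3: e_3 = (+1.46, +0.70);  n_3 = (+0.4323, -0.9017)
∠(n_0, n_3) = 86.72°
δ = |180° − 86.72°| = 93.28°
93.28° > 2α = 22.62°  →  invalid

δ = 93.28°, invalid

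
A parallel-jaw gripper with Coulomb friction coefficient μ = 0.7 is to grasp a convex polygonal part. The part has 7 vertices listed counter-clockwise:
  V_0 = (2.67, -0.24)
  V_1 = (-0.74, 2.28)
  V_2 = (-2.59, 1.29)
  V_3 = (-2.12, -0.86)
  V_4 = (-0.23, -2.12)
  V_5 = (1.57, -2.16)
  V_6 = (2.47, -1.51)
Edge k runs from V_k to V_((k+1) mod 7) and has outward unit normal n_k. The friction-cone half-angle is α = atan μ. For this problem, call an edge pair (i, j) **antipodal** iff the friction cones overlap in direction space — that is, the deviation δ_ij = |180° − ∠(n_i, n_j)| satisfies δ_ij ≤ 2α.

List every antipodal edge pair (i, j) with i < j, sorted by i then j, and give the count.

α = atan 0.7 = 34.99°;  2α = 69.98°
n_0 = (+0.5943, +0.8042)
n_1 = (-0.4718, +0.8817)
n_2 = (-0.9769, -0.2136)
n_3 = (-0.5547, -0.8321)
n_4 = (-0.0222, -0.9998)
n_5 = (+0.5855, -0.8107)
n_6 = (+0.9878, -0.1556)
  (0,1): δ = 115.38°  ·
  (0,2): δ = 41.20°  ✓
  (0,3): δ = 2.77°  ✓
  (0,4): δ = 35.19°  ✓
  (0,5): δ = 72.30°  ·
  (0,6): δ = 117.52°  ·
  (1,2): δ = 105.82°  ·
  (1,3): δ = 61.84°  ✓
  (1,4): δ = 29.43°  ✓
  (1,5): δ = 7.68°  ✓
  (1,6): δ = 52.90°  ✓
  (2,3): δ = 136.02°  ·
  (2,4): δ = 103.60°  ·
  (2,5): δ = 66.49°  ✓
  (2,6): δ = 21.28°  ✓
  (3,4): δ = 147.58°  ·
  (3,5): δ = 110.47°  ·
  (3,6): δ = 65.26°  ✓
  (4,5): δ = 142.89°  ·
  (4,6): δ = 97.68°  ·
  (5,6): δ = 134.79°  ·
antipodal pairs: 10

count = 10; pairs: (0,2), (0,3), (0,4), (1,3), (1,4), (1,5), (1,6), (2,5), (2,6), (3,6)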